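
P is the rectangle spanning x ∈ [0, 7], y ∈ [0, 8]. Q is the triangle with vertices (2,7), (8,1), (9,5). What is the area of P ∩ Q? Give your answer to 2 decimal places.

8.93

The intersection is the polygon with vertices (7,2), (2,7), (7,5.571).
By the shoelace formula its area is 8.93.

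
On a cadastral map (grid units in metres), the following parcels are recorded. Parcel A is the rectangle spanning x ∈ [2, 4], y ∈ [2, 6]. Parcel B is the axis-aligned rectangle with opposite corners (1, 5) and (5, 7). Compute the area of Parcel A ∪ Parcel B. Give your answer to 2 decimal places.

By inclusion–exclusion:
Individual areas: |Parcel A| = 8, |Parcel B| = 8.
|Parcel A∩Parcel B|: x∈[2,4], y∈[5,6] → 2·1 = 2.
|Parcel A ∪ Parcel B| = 16 − 2 = 14.00.

14.00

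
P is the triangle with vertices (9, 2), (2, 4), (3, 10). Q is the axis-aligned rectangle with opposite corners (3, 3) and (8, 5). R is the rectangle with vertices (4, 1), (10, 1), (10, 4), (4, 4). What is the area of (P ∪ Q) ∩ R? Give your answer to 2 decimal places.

The region (P ∪ Q) ∩ R is the polygon with vertices (4,3), (4,4), (8,4), (8,3.333), (9,2), (5.5,3).
By the shoelace formula its area is 5.42.

5.42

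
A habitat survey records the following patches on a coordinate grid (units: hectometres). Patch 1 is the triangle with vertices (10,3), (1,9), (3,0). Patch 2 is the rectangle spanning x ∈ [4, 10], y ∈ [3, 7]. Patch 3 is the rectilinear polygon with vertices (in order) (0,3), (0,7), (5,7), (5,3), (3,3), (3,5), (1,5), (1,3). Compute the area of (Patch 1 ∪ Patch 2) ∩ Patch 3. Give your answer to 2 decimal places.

The region (Patch 1 ∪ Patch 2) ∩ Patch 3 is the polygon with vertices (1.444,7), (4,7), (5,7), (5,3), (3,3), (3,5), (1.889,5).
By the shoelace formula its area is 10.67.

10.67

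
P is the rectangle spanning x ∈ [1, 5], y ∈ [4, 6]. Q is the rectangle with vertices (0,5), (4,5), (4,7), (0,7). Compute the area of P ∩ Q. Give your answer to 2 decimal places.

|P∩Q|: x∈[1,4], y∈[5,6] → 3·1 = 3.

3.00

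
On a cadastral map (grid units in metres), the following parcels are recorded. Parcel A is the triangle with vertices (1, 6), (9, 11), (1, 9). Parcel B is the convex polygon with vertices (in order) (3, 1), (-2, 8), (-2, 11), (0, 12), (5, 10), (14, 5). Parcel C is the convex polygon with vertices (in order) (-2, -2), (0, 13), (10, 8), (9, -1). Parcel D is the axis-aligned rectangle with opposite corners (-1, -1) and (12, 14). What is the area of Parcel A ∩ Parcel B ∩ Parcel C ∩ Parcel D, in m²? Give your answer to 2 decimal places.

The intersection is the polygon with vertices (5,10), (6.271,9.294), (1,6), (1,9).
By the shoelace formula its area is 9.95.

9.95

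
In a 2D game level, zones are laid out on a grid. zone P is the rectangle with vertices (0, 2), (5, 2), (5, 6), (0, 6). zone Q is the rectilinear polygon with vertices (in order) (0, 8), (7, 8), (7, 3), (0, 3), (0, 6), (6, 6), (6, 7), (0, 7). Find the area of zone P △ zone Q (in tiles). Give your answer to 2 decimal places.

|zone P| = 20, |zone Q| = 29, |zone P∩zone Q| = 15.
|zone P △ zone Q| = |zone P| + |zone Q| − 2·|zone P∩zone Q| = 20 + 29 − 30 = 19.00.

19.00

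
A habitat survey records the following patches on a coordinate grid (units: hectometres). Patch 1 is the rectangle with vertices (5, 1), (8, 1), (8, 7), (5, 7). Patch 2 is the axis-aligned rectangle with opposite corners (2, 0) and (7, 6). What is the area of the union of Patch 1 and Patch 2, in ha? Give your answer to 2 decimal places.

By inclusion–exclusion:
Individual areas: |Patch 1| = 18, |Patch 2| = 30.
|Patch 1∩Patch 2|: x∈[5,7], y∈[1,6] → 2·5 = 10.
|Patch 1 ∪ Patch 2| = 48 − 10 = 38.00.

38.00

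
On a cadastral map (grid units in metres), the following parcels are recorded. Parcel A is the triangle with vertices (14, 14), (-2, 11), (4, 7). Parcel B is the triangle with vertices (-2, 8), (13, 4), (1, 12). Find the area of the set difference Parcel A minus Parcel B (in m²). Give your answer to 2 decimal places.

26.65

|Parcel A| = 41, |Parcel A∩Parcel B| = 14.3471.
|Parcel A ∖ Parcel B| = |Parcel A| − |Parcel A∩Parcel B| = 41 − 14.3471 = 26.65.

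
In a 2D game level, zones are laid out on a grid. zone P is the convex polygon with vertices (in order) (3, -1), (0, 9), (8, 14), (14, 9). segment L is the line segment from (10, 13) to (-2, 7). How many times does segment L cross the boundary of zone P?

The segment meets the boundary at (9.5,12.75), (0.261,8.13).

2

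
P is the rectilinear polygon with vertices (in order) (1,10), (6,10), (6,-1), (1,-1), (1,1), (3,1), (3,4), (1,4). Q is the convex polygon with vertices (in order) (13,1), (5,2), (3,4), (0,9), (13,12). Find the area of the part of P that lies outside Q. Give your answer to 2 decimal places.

19.55

|P| = 49, |P∩Q| = 29.4471.
|P ∖ Q| = |P| − |P∩Q| = 49 − 29.4471 = 19.55.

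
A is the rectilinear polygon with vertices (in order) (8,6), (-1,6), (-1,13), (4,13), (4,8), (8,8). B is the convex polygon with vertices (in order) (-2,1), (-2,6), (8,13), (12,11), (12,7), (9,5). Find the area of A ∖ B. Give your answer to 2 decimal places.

|A| = 43, |A∩B| = 20.25.
|A ∖ B| = |A| − |A∩B| = 43 − 20.25 = 22.75.

22.75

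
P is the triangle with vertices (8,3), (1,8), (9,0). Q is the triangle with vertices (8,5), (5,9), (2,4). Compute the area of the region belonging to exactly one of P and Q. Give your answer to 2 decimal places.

18.12

|P| = 8, |Q| = 13.5, |P∩Q| = 1.6906.
|P △ Q| = |P| + |Q| − 2·|P∩Q| = 8 + 13.5 − 3.3813 = 18.12.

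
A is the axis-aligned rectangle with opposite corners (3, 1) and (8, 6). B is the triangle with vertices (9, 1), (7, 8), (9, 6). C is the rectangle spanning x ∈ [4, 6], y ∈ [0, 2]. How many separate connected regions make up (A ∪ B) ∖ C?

1

(A ∪ B) ∖ C is a single connected region.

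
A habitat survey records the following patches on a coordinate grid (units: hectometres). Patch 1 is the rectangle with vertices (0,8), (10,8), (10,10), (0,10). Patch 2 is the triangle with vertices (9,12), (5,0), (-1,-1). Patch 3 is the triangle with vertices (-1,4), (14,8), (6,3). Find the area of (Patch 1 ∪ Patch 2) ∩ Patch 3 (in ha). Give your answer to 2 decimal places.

8.10

The region (Patch 1 ∪ Patch 2) ∩ Patch 3 is the polygon with vertices (6,3), (2.465,3.505), (3.839,5.29), (7.049,6.146).
By the shoelace formula its area is 8.10.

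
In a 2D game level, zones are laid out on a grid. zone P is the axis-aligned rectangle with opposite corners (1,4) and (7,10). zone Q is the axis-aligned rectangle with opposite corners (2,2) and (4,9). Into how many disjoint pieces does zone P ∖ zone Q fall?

1

zone P ∖ zone Q is a single connected region.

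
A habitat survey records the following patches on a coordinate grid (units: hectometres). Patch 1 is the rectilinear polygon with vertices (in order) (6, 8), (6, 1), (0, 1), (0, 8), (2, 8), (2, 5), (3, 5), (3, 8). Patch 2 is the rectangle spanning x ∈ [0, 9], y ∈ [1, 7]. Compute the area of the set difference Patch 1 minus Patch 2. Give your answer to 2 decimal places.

5.00

|Patch 1| = 39, |Patch 1∩Patch 2| = 34.
|Patch 1 ∖ Patch 2| = |Patch 1| − |Patch 1∩Patch 2| = 39 − 34 = 5.00.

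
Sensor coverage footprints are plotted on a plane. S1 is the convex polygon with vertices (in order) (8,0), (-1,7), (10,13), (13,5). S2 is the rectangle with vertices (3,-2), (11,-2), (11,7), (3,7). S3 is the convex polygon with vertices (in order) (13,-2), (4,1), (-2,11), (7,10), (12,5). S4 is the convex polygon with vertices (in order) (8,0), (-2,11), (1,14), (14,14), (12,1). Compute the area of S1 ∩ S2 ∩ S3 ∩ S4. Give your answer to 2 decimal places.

The intersection is the polygon with vertices (10,7), (11,6), (11,3), (8,0), (3,5.5), (3,7).
By the shoelace formula its area is 37.25.

37.25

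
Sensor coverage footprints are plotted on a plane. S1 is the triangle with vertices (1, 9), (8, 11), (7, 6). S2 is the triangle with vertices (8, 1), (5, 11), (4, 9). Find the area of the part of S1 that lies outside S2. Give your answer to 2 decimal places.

11.99

|S1| = 16.5, |S1∩S2| = 4.5077.
|S1 ∖ S2| = |S1| − |S1∩S2| = 16.5 − 4.5077 = 11.99.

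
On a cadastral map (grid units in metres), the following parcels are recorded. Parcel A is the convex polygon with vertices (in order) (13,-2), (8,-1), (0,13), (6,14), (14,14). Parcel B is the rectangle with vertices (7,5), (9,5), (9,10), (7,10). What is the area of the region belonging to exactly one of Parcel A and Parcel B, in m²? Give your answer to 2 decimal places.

|Parcel A| = 146.5, |Parcel B| = 10, |Parcel A∩Parcel B| = 10.
|Parcel A △ Parcel B| = |Parcel A| + |Parcel B| − 2·|Parcel A∩Parcel B| = 146.5 + 10 − 20 = 136.50.

136.50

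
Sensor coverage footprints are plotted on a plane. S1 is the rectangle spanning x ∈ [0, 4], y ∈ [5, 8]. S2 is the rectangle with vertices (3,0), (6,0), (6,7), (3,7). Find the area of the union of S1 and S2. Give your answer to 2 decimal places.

31.00

By inclusion–exclusion:
Individual areas: |S1| = 12, |S2| = 21.
|S1∩S2|: x∈[3,4], y∈[5,7] → 1·2 = 2.
|S1 ∪ S2| = 33 − 2 = 31.00.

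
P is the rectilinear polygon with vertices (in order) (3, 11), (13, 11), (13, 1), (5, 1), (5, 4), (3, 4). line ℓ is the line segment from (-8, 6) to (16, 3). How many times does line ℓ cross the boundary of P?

2

The segment meets the boundary at (13,3.375), (3,4.625).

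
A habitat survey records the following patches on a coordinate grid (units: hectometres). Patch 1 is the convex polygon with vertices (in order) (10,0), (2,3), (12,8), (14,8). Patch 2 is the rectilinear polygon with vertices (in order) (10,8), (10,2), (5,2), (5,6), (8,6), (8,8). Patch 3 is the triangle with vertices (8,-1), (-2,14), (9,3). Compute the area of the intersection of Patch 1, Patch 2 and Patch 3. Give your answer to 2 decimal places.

The intersection is the polygon with vertices (6,2), (5,3.5), (5,4.5), (6.667,5.333), (9,3), (8.75,2).
By the shoelace formula its area is 9.04.

9.04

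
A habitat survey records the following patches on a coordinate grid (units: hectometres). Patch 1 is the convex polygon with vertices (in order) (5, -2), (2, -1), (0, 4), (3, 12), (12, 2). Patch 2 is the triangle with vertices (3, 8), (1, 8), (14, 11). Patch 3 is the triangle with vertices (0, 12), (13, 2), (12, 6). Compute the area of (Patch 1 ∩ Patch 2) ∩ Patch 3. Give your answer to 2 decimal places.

0.50

The region (Patch 1 ∩ Patch 2) ∩ Patch 3 is the polygon with vertices (5.637,9.07), (5.891,8.788), (4.624,8.443), (4.231,8.746).
By the shoelace formula its area is 0.50.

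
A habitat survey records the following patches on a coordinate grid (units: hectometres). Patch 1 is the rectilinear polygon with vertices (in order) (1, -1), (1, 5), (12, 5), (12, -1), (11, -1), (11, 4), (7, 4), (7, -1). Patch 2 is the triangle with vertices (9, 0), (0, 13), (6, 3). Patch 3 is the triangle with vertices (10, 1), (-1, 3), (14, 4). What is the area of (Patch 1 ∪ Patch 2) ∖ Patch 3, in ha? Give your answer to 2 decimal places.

40.09

|Patch 1 ∪ Patch 2| = 49.8427.
|(Patch 1 ∪ Patch 2) ∩ Patch 3| = 9.7513.
|(Patch 1 ∪ Patch 2) ∖ Patch 3| = 49.8427 − 9.7513 = 40.09.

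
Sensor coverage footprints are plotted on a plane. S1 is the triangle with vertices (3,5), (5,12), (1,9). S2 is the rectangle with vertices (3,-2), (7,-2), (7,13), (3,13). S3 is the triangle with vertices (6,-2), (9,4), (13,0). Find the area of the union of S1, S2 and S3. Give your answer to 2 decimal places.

82.64

By inclusion–exclusion:
Individual areas: |S1| = 11, |S2| = 60, |S3| = 18.
|S1∩S2| = 5.5.
|S1∩S3| = 0.
|S2∩S3| = 0.8571.
|S1∩S2∩S3| = 0.
|S1 ∪ S2 ∪ S3| = 89 − 6.3571 + 0 = 82.64.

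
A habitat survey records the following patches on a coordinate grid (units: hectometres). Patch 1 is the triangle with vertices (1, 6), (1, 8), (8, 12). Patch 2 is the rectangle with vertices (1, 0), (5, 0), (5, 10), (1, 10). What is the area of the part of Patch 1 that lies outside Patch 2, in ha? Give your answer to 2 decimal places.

1.36

|Patch 1| = 7, |Patch 1∩Patch 2| = 5.6429.
|Patch 1 ∖ Patch 2| = |Patch 1| − |Patch 1∩Patch 2| = 7 − 5.6429 = 1.36.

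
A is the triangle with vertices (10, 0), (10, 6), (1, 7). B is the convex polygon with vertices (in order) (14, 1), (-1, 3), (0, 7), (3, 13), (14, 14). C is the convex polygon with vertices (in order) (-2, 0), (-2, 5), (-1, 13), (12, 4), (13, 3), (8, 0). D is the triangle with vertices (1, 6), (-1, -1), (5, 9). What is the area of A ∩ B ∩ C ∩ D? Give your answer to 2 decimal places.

The intersection is the polygon with vertices (1.655,6.491), (2.161,6.871), (3.625,6.708), (2.909,5.515).
By the shoelace formula its area is 1.42.

1.42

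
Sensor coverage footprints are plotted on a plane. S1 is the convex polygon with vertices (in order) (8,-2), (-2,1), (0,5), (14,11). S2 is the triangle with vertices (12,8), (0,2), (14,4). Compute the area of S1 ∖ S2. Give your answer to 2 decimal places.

72.23

|S1| = 96, |S1∩S2| = 23.7741.
|S1 ∖ S2| = |S1| − |S1∩S2| = 96 − 23.7741 = 72.23.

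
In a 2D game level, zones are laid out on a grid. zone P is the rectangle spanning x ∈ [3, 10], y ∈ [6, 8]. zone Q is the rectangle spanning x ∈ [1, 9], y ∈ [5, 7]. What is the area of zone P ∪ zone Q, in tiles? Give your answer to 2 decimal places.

24.00

By inclusion–exclusion:
Individual areas: |zone P| = 14, |zone Q| = 16.
|zone P∩zone Q|: x∈[3,9], y∈[6,7] → 6·1 = 6.
|zone P ∪ zone Q| = 30 − 6 = 24.00.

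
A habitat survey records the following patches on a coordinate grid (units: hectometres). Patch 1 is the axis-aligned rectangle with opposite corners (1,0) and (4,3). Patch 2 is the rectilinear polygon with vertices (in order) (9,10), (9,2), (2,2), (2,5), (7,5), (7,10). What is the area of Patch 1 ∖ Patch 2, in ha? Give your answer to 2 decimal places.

|Patch 1| = 9, |Patch 1∩Patch 2| = 2.
|Patch 1 ∖ Patch 2| = |Patch 1| − |Patch 1∩Patch 2| = 9 − 2 = 7.00.

7.00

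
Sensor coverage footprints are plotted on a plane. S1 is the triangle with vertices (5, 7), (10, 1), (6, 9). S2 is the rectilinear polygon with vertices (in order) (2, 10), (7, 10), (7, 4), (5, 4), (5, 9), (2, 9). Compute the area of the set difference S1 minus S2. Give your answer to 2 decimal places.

|S1| = 8, |S1∩S2| = 4.4.
|S1 ∖ S2| = |S1| − |S1∩S2| = 8 − 4.4 = 3.60.

3.60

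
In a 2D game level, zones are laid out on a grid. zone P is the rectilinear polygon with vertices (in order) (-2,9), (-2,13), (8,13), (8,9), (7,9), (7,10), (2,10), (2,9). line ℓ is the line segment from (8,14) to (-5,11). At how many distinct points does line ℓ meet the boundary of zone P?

The segment meets the boundary at (-2,11.692), (3.667,13).

2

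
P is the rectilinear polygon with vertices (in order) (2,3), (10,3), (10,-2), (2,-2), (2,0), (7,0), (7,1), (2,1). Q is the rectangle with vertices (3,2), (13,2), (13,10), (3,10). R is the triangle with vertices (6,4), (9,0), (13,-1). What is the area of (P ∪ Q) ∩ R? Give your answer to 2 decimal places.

4.41

The region (P ∪ Q) ∩ R is the polygon with vertices (10,-0.25), (9,0), (6,4), (10,1.143).
By the shoelace formula its area is 4.41.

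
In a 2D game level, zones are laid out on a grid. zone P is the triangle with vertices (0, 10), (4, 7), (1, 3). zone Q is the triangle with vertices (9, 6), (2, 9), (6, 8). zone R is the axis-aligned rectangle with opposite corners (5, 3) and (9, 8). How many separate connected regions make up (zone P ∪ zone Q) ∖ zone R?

2

(zone P ∪ zone Q) ∖ zone R splits into 2 disjoint pieces (area 12.5, area 0.9286).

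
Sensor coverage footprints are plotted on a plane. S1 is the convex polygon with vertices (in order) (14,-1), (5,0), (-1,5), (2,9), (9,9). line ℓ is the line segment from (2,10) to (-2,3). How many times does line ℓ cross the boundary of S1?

2

The segment meets the boundary at (-0.903,4.919), (-0.4,5.8).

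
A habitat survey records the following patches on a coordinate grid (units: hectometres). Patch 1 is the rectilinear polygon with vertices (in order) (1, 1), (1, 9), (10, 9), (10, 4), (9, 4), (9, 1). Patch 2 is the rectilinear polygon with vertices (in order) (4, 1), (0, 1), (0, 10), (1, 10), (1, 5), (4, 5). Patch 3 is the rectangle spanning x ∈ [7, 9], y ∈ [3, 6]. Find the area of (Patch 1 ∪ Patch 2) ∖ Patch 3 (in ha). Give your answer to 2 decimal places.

|Patch 1 ∪ Patch 2| = 78.
|(Patch 1 ∪ Patch 2) ∩ Patch 3| = 6.
|(Patch 1 ∪ Patch 2) ∖ Patch 3| = 78 − 6 = 72.00.

72.00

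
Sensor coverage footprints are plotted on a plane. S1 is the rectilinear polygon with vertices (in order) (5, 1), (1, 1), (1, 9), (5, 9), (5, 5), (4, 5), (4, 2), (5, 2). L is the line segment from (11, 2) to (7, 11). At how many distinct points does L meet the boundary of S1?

0

The segment lies entirely outside S1 and never meets its boundary.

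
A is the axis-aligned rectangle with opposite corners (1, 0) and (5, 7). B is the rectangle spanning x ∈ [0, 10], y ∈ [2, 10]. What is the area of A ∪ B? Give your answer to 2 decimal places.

88.00

By inclusion–exclusion:
Individual areas: |A| = 28, |B| = 80.
|A∩B|: x∈[1,5], y∈[2,7] → 4·5 = 20.
|A ∪ B| = 108 − 20 = 88.00.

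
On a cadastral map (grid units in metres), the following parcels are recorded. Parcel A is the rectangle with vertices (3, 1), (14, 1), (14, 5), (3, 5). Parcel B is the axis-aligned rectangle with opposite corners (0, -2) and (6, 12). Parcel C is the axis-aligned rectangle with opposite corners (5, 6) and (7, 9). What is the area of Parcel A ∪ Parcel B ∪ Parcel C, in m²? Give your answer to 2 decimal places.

119.00

By inclusion–exclusion:
Individual areas: |Parcel A| = 44, |Parcel B| = 84, |Parcel C| = 6.
|Parcel A∩Parcel B|: x∈[3,6], y∈[1,5] → 3·4 = 12.
|Parcel A∩Parcel C| = 0 (no overlap).
|Parcel B∩Parcel C|: x∈[5,6], y∈[6,9] → 1·3 = 3.
|Parcel A∩Parcel B∩Parcel C| = 0.
|Parcel A ∪ Parcel B ∪ Parcel C| = 134 − 15 + 0 = 119.00.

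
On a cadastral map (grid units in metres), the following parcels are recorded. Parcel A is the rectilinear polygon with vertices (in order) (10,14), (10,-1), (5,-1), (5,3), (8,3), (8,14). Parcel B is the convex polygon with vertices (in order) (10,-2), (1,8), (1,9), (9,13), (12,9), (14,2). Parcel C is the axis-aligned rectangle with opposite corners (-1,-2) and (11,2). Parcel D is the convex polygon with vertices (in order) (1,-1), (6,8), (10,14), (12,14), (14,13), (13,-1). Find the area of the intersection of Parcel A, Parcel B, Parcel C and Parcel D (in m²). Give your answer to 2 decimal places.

6.75

The intersection is the polygon with vertices (6.4,2), (10,2), (10,-1), (9.1,-1).
By the shoelace formula its area is 6.75.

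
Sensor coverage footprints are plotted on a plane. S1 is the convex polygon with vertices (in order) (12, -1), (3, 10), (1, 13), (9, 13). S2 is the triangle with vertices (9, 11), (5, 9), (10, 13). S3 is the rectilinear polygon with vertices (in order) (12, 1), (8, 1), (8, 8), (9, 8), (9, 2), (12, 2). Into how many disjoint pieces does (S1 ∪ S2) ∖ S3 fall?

(S1 ∪ S2) ∖ S3 splits into 2 disjoint pieces (area 51.4188, area 1.2078).

2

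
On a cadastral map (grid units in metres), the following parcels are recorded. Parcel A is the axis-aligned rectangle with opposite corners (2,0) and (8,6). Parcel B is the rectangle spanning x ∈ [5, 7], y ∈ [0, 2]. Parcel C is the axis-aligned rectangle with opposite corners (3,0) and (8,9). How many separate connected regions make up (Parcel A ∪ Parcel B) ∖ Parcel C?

(Parcel A ∪ Parcel B) ∖ Parcel C is a single connected region.

1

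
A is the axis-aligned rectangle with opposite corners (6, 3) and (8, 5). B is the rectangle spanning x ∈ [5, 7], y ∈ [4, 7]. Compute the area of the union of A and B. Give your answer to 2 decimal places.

9.00

By inclusion–exclusion:
Individual areas: |A| = 4, |B| = 6.
|A∩B|: x∈[6,7], y∈[4,5] → 1·1 = 1.
|A ∪ B| = 10 − 1 = 9.00.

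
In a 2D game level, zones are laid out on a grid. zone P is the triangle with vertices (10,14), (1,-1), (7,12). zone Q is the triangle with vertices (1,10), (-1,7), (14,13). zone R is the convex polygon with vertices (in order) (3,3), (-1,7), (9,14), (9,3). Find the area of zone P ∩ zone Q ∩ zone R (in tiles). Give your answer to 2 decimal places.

2.23

The intersection is the polygon with vertices (5.981,9.793), (6.682,11.311), (8.661,11.768), (7.947,10.579).
By the shoelace formula its area is 2.23.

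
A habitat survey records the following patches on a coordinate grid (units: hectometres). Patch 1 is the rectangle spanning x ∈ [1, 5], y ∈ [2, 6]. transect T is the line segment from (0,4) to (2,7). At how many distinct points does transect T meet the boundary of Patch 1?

2

The segment meets the boundary at (1.333,6), (1,5.5).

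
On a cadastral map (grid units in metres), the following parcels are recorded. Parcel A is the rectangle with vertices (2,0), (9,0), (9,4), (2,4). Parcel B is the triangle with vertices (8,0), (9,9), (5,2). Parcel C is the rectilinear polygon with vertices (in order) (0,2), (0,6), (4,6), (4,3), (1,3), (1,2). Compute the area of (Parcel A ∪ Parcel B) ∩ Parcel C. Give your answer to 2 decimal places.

The region (Parcel A ∪ Parcel B) ∩ Parcel C is the polygon with vertices (2,4), (4,4), (4,3), (2,3).
By the shoelace formula its area is 2.00.

2.00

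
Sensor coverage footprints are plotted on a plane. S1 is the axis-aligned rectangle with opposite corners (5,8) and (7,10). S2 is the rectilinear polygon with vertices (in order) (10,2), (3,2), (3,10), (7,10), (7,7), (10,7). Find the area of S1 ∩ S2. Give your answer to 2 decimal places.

4.00

The intersection is the polygon with vertices (7,8), (5,8), (5,10), (7,10).
By the shoelace formula its area is 4.00.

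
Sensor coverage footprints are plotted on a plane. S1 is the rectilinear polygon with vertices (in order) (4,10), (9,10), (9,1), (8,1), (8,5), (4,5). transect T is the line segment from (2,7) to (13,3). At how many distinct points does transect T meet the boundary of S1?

4

The segment meets the boundary at (8,4.818), (7.5,5), (4,6.273), (9,4.455).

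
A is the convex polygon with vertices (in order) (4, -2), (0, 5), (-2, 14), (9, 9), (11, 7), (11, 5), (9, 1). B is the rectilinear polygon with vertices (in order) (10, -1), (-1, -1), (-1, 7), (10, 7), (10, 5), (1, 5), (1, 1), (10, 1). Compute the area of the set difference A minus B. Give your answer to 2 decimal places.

83.73

|A| = 114, |A∩B| = 30.2718.
|A ∖ B| = |A| − |A∩B| = 114 − 30.2718 = 83.73.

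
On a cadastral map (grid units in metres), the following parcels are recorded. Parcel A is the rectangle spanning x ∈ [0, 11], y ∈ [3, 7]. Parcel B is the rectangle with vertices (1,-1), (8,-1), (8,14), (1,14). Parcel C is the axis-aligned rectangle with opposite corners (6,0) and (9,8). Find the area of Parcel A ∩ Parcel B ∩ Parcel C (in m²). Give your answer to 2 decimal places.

8.00

The intersection is the polygon with vertices (8,3), (6,3), (6,7), (8,7).
By the shoelace formula its area is 8.00.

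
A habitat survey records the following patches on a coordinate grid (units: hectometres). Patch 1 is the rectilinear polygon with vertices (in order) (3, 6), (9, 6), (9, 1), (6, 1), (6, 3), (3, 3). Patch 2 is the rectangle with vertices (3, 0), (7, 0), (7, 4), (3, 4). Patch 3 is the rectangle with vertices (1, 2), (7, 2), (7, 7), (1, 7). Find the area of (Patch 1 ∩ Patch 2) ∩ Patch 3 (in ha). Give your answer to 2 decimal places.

The region (Patch 1 ∩ Patch 2) ∩ Patch 3 is the polygon with vertices (6,3), (3,3), (3,4), (7,4), (7,2), (6,2).
By the shoelace formula its area is 5.00.

5.00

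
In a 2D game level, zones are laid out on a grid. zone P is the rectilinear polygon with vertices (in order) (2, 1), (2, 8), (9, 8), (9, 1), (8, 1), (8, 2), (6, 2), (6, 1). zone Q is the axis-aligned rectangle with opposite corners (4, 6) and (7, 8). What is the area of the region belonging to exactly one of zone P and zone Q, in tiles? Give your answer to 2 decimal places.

41.00

|zone P| = 47, |zone Q| = 6, |zone P∩zone Q| = 6.
|zone P △ zone Q| = |zone P| + |zone Q| − 2·|zone P∩zone Q| = 47 + 6 − 12 = 41.00.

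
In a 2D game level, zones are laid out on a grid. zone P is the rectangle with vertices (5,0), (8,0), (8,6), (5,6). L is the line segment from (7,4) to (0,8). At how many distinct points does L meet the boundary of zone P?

The segment meets the boundary at (5,5.143).

1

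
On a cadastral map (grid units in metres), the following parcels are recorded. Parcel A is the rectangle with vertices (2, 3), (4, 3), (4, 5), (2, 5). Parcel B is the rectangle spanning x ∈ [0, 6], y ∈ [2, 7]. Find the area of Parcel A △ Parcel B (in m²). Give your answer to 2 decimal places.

|Parcel A∩Parcel B|: x∈[2,4], y∈[3,5] → 2·2 = 4.
|Parcel A △ Parcel B| = |Parcel A| + |Parcel B| − 2·|Parcel A∩Parcel B| = 4 + 30 − 8 = 26.00.

26.00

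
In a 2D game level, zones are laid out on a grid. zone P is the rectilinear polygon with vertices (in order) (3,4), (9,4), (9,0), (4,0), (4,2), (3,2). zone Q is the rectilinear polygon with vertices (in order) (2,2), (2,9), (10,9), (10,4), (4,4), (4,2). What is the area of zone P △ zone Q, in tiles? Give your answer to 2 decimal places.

|zone P| = 22, |zone Q| = 44, |zone P∩zone Q| = 2.
|zone P △ zone Q| = |zone P| + |zone Q| − 2·|zone P∩zone Q| = 22 + 44 − 4 = 62.00.

62.00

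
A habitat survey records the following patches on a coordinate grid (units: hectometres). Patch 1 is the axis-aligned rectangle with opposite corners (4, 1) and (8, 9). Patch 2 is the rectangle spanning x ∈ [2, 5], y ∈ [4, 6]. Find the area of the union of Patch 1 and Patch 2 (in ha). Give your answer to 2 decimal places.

By inclusion–exclusion:
Individual areas: |Patch 1| = 32, |Patch 2| = 6.
|Patch 1∩Patch 2|: x∈[4,5], y∈[4,6] → 1·2 = 2.
|Patch 1 ∪ Patch 2| = 38 − 2 = 36.00.

36.00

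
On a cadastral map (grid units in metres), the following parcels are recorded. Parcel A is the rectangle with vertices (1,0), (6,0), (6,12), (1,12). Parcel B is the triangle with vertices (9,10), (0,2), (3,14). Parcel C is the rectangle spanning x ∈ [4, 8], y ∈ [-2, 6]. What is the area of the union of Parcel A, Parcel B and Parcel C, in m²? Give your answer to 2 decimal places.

By inclusion–exclusion:
Individual areas: |Parcel A| = 60, |Parcel B| = 42, |Parcel C| = 32.
|Parcel A∩Parcel B| = 29.9444.
|Parcel A∩Parcel C|: x∈[4,6], y∈[0,6] → 2·6 = 12.
|Parcel B∩Parcel C| = 0.1111.
|Parcel A∩Parcel B∩Parcel C| = 0.1111.
|Parcel A ∪ Parcel B ∪ Parcel C| = 134 − 42.0556 + 0.1111 = 92.06.

92.06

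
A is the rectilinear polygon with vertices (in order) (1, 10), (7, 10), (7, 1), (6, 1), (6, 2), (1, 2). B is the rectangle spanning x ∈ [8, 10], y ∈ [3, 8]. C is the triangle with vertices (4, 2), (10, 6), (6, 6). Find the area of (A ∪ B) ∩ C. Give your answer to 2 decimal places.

6.33

|A ∪ B| = 59.
|(A ∪ B) ∩ C| = 6.33.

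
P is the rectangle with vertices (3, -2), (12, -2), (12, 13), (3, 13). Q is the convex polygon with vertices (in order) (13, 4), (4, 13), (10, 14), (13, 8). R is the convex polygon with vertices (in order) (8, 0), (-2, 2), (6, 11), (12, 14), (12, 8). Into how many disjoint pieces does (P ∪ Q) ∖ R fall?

(P ∪ Q) ∖ R splits into 2 disjoint pieces (area 41, area 18.2625).

2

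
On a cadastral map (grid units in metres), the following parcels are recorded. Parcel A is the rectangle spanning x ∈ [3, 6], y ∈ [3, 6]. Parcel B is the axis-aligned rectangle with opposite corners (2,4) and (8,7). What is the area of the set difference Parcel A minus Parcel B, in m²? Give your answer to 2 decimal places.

|Parcel A∩Parcel B|: x∈[3,6], y∈[4,6] → 3·2 = 6.
|Parcel A| = 9.
|Parcel A ∖ Parcel B| = |Parcel A| − |Parcel A∩Parcel B| = 9 − 6 = 3.00.

3.00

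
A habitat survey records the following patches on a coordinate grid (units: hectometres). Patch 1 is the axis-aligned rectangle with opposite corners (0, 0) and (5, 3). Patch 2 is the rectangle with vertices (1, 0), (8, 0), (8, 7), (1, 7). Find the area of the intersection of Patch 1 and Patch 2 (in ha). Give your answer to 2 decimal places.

|Patch 1∩Patch 2|: x∈[1,5], y∈[0,3] → 4·3 = 12.

12.00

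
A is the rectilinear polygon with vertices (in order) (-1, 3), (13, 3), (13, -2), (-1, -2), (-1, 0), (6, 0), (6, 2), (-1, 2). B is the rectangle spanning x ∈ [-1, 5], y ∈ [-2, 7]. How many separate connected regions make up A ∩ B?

2

A ∩ B splits into 2 disjoint pieces (area 6, area 12).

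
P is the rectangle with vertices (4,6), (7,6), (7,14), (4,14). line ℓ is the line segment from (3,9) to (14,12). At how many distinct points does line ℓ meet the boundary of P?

The segment meets the boundary at (7,10.091), (4,9.273).

2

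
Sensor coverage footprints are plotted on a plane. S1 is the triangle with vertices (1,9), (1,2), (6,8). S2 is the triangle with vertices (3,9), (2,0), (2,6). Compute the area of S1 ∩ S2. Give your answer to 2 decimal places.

The intersection is the polygon with vertices (2,3.2), (2,6), (2.875,8.625), (2.957,8.609), (2.41,3.692).
By the shoelace formula its area is 2.33.

2.33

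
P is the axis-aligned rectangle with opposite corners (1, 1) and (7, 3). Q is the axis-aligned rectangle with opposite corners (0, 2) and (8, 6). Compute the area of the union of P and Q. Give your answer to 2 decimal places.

By inclusion–exclusion:
Individual areas: |P| = 12, |Q| = 32.
|P∩Q|: x∈[1,7], y∈[2,3] → 6·1 = 6.
|P ∪ Q| = 44 − 6 = 38.00.

38.00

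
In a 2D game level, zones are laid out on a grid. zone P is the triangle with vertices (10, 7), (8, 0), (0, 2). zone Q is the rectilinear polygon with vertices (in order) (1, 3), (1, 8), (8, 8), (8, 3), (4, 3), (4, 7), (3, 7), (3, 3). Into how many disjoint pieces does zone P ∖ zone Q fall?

1

zone P ∖ zone Q is a single connected region.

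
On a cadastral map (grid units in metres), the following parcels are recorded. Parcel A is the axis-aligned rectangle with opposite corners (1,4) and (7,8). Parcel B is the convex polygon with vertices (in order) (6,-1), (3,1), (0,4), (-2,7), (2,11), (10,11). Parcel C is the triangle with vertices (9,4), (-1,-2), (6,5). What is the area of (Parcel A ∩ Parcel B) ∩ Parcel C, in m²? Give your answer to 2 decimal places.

The region (Parcel A ∩ Parcel B) ∩ Parcel C is the polygon with vertices (7,4), (5,4), (6,5), (7,4.667).
By the shoelace formula its area is 1.33.

1.33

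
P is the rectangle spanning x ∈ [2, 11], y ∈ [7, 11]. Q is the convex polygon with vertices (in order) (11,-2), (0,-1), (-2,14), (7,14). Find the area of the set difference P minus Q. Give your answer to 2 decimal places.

|P| = 36, |P∩Q| = 25.
|P ∖ Q| = |P| − |P∩Q| = 36 − 25 = 11.00.

11.00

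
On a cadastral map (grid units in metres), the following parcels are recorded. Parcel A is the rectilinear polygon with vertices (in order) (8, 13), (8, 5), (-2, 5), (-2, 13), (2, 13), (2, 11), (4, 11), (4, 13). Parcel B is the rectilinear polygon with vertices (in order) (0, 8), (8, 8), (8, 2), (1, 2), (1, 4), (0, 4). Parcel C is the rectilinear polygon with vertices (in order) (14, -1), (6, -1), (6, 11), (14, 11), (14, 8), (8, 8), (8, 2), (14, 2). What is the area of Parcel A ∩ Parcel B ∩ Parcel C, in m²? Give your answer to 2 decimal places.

The intersection is the polygon with vertices (6,5), (6,8), (8,8), (8,5).
By the shoelace formula its area is 6.00.

6.00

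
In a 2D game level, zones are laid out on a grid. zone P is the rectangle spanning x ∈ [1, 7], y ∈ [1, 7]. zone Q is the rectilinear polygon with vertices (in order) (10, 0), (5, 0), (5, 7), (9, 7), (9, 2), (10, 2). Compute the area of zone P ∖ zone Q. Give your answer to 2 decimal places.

24.00

|zone P| = 36, |zone P∩zone Q| = 12.
|zone P ∖ zone Q| = |zone P| − |zone P∩zone Q| = 36 − 12 = 24.00.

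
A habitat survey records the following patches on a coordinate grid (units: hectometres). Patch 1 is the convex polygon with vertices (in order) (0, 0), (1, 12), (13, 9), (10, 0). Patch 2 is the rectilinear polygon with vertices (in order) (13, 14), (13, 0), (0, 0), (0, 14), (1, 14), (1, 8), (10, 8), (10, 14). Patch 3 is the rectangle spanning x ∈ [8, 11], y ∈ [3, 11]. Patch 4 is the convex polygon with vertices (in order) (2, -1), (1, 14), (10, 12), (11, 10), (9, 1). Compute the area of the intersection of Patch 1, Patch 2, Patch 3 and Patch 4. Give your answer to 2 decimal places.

11.21

The intersection is the polygon with vertices (10,9.75), (10.895,9.526), (9.444,3), (8,3), (8,8), (10,8).
By the shoelace formula its area is 11.21.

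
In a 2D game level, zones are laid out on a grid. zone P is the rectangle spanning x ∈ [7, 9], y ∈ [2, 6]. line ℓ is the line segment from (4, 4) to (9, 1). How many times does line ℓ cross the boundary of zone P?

The segment meets the boundary at (7.333,2), (7,2.2).

2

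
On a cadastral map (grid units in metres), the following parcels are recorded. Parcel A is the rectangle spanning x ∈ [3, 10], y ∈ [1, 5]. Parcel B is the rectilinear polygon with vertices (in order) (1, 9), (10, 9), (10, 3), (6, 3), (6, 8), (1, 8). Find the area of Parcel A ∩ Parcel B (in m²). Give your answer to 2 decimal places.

8.00

The intersection is the polygon with vertices (10,3), (6,3), (6,5), (10,5).
By the shoelace formula its area is 8.00.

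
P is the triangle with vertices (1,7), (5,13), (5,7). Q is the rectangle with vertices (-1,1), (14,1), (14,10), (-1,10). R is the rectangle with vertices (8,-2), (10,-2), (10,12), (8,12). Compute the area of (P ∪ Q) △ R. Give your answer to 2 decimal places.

|P ∪ Q| = 138.
|(P ∪ Q) ∩ R| = 18.
|(P ∪ Q) △ R| = 138 + 28 − 36 = 130.00.

130.00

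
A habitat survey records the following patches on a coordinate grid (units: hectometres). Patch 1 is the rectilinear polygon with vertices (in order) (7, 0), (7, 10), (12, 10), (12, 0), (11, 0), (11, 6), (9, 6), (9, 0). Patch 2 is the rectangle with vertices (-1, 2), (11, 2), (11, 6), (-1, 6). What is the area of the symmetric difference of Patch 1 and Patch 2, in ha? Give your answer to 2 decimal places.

70.00

|Patch 1| = 38, |Patch 2| = 48, |Patch 1∩Patch 2| = 8.
|Patch 1 △ Patch 2| = |Patch 1| + |Patch 2| − 2·|Patch 1∩Patch 2| = 38 + 48 − 16 = 70.00.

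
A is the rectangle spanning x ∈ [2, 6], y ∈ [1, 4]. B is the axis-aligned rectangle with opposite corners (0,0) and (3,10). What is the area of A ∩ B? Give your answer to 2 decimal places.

|A∩B|: x∈[2,3], y∈[1,4] → 1·3 = 3.

3.00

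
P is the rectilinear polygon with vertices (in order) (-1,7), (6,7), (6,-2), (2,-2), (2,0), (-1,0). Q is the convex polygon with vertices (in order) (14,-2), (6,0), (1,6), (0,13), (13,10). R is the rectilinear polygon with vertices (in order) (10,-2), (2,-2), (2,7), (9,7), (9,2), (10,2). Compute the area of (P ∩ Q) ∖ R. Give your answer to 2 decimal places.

|P ∩ Q| = 20.0714.
|(P ∩ Q) ∩ R| = 18.4.
|(P ∩ Q) ∖ R| = 20.0714 − 18.4 = 1.67.

1.67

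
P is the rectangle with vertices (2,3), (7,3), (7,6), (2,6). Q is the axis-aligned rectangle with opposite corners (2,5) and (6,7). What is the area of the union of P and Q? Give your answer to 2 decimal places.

19.00

By inclusion–exclusion:
Individual areas: |P| = 15, |Q| = 8.
|P∩Q|: x∈[2,6], y∈[5,6] → 4·1 = 4.
|P ∪ Q| = 23 − 4 = 19.00.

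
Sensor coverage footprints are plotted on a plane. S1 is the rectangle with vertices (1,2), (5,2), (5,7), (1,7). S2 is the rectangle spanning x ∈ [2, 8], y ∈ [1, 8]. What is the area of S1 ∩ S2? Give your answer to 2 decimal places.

15.00

|S1∩S2|: x∈[2,5], y∈[2,7] → 3·5 = 15.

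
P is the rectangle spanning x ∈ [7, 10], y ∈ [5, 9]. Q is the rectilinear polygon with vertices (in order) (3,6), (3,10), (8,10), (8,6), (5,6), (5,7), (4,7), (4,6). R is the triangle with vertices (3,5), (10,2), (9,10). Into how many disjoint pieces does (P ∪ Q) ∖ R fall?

(P ∪ Q) ∖ R splits into 2 disjoint pieces (area 2.5, area 13.25).

2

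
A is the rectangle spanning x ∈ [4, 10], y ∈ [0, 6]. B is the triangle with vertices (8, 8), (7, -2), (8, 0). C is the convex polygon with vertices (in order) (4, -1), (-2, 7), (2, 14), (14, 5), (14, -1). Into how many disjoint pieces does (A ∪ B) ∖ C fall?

(A ∪ B) ∖ C is a single connected region.

1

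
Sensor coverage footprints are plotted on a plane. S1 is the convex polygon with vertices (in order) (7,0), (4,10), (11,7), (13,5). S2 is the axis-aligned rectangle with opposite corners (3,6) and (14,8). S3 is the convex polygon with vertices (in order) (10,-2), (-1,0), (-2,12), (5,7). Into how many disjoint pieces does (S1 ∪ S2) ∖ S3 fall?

(S1 ∪ S2) ∖ S3 is a single connected region.

1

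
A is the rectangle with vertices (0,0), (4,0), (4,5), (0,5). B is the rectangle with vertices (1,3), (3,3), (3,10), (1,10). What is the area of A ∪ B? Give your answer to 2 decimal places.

30.00

By inclusion–exclusion:
Individual areas: |A| = 20, |B| = 14.
|A∩B|: x∈[1,3], y∈[3,5] → 2·2 = 4.
|A ∪ B| = 34 − 4 = 30.00.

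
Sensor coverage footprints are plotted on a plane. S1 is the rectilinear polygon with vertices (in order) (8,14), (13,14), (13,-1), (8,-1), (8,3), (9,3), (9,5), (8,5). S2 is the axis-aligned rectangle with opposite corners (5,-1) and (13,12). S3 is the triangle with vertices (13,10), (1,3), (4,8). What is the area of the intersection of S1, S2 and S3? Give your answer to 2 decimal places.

The intersection is the polygon with vertices (8,8.889), (13,10), (8,7.083).
By the shoelace formula its area is 4.51.

4.51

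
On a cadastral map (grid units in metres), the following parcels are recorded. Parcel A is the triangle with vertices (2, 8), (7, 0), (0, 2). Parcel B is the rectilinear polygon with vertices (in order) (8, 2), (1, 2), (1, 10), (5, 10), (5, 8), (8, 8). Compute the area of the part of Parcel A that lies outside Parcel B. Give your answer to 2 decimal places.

7.25

|Parcel A| = 23, |Parcel A∩Parcel B| = 15.75.
|Parcel A ∖ Parcel B| = |Parcel A| − |Parcel A∩Parcel B| = 23 − 15.75 = 7.25.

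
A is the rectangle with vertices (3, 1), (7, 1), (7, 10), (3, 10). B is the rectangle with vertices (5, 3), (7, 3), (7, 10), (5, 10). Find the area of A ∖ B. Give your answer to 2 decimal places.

|A∩B|: x∈[5,7], y∈[3,10] → 2·7 = 14.
|A| = 36.
|A ∖ B| = |A| − |A∩B| = 36 − 14 = 22.00.

22.00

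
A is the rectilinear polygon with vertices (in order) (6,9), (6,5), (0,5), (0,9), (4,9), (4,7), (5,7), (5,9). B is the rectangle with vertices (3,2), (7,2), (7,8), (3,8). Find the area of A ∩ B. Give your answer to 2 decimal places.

The intersection is the polygon with vertices (6,5), (3,5), (3,8), (4,8), (4,7), (5,7), (5,8), (6,8).
By the shoelace formula its area is 8.00.

8.00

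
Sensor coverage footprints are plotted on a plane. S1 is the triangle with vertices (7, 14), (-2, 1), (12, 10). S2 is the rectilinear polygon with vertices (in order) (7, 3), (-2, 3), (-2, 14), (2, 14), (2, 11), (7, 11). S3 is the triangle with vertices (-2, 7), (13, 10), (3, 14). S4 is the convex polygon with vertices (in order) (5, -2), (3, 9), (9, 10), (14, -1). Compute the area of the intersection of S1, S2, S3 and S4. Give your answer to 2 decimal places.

3.45

The intersection is the polygon with vertices (7,8.8), (3.175,8.035), (3.112,8.384), (3.609,9.101), (7,9.667).
By the shoelace formula its area is 3.45.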